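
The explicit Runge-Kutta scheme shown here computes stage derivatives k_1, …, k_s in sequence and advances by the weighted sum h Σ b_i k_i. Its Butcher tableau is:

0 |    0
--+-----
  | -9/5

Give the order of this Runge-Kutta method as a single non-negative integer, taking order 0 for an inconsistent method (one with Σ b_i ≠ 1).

0

b = (-9/5)
c = (0)
Σ b_i: (-9/5)·1 = -9/5 ≠ 1 ⇒ order 0.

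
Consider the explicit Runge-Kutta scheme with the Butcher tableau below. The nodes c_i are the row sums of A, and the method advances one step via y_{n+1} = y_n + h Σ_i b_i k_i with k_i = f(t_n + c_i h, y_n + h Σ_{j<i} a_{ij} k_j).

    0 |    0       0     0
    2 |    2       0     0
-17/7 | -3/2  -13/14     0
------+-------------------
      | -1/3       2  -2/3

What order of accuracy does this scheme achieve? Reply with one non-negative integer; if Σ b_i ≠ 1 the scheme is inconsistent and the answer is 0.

b = (-1/3, 2, -2/3)
c = (0, 2, -17/7)
Ac = (0, 0, -13/7)
Σ b_i: (-1/3)·1 + 2·1 + (-2/3)·1 = 1 ✓
b·c: 2·2 + (-2/3)·(-17/7) = 118/21 ≠ 1/2 ⇒ order 1.

1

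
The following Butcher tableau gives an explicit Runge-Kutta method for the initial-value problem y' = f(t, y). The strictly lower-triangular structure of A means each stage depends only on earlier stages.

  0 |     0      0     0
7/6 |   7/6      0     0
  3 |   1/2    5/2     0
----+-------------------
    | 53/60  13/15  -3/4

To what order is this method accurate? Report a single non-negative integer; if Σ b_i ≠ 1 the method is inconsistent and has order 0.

1

b = (53/60, 13/15, -3/4)
c = (0, 7/6, 3)
Ac = (0, 0, 35/12)
Σ b_i: 53/60·1 + 13/15·1 + (-3/4)·1 = 1 ✓
b·c: 13/15·7/6 + (-3/4)·3 = -223/180 ≠ 1/2 ⇒ order 1.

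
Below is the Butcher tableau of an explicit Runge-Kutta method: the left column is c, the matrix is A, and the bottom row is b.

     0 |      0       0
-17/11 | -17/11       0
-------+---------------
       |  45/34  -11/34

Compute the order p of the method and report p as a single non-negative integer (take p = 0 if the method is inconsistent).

b = (45/34, -11/34)
c = (0, -17/11)
Σ b_i: 45/34·1 + (-11/34)·1 = 1 ✓
b·c: (-11/34)·(-17/11) = 1/2 ✓; 2 stages ⇒ order 2.

2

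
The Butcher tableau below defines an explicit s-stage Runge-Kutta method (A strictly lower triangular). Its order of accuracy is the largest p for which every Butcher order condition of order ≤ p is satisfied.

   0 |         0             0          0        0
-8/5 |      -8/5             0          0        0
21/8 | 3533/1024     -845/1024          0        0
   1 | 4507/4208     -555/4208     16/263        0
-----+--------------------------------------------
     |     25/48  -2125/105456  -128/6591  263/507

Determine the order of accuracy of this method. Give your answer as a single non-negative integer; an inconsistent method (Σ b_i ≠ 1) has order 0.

b = (25/48, -2125/105456, -128/6591, 263/507)
c = (0, -8/5, 21/8, 1)
Ac = (0, 0, 169/128, 195/526)
Σ b_i: 25/48·1 + (-2125/105456)·1 + (-128/6591)·1 + 263/507·1 = 1 ✓
b·c: (-2125/105456)·(-8/5) + (-128/6591)·21/8 + 263/507·1 = 1/2 ✓
b·c²: (-2125/105456)·64/25 + (-128/6591)·441/64 + 263/507·1 = 1/3 ✓
b·Ac: (-128/6591)·169/128 + 263/507·195/526 = 1/6 ✓
b·c³: (-2125/105456)·(-512/125) + (-128/6591)·9261/512 + 263/507·1 = 1/4 ✓
b·(c∘Ac): (-128/6591)·3549/1024 + 263/507·195/526 = 1/8 ✓
b·Ac²: (-128/6591)·(-169/80) + 263/507·429/5260 = 1/12 ✓
b·A²c: 263/507·169/2104 = 1/24 ✓; 4 stages ⇒ order 4.

4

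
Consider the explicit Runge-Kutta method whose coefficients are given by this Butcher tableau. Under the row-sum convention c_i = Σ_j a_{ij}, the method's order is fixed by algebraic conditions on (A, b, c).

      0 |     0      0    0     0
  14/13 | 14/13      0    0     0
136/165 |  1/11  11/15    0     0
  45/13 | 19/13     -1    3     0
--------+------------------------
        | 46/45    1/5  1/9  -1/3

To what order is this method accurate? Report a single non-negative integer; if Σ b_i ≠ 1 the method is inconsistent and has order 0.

1

b = (46/45, 1/5, 1/9, -1/3)
c = (0, 14/13, 136/165, 45/13)
Ac = (0, 0, 154/195, 998/715)
Σ b_i: 46/45·1 + 1/5·1 + 1/9·1 + (-1/3)·1 = 1 ✓
b·c: 1/5·14/13 + 1/9·136/165 + (-1/3)·45/13 = -16349/19305 ≠ 1/2 ⇒ order 1.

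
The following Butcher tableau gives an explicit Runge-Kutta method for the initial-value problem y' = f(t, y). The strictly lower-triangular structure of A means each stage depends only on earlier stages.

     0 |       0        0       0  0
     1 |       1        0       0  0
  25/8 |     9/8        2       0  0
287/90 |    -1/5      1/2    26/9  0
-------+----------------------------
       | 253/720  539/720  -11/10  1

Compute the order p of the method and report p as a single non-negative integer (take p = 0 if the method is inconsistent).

b = (253/720, 539/720, -11/10, 1)
c = (0, 1, 25/8, 287/90)
Ac = (0, 0, 2, 343/36)
Σ b_i: 253/720·1 + 539/720·1 + (-11/10)·1 + 1·1 = 1 ✓
b·c: 539/720·1 + (-11/10)·25/8 + 1·287/90 = 1/2 ✓
b·c²: 539/720·1 + (-11/10)·625/64 + 1·82369/8100 = 45473/259200 ≠ 1/3 ⇒ order 2.
b·Ac: (-11/10)·2 + 1·343/36 = 1319/180 ≠ 1/6

2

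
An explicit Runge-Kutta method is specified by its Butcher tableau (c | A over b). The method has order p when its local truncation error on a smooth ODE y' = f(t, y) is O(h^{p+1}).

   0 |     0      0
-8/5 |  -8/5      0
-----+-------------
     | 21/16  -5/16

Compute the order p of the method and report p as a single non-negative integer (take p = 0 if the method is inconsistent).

b = (21/16, -5/16)
c = (0, -8/5)
Σ b_i: 21/16·1 + (-5/16)·1 = 1 ✓
b·c: (-5/16)·(-8/5) = 1/2 ✓; 2 stages ⇒ order 2.

2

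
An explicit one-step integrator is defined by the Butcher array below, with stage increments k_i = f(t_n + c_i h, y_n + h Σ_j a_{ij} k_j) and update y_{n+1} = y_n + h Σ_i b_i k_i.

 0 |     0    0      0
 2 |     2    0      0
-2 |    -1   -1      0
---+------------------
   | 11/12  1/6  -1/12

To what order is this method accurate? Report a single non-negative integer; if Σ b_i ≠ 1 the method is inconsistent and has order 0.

b = (11/12, 1/6, -1/12)
c = (0, 2, -2)
Ac = (0, 0, -2)
Σ b_i: 11/12·1 + 1/6·1 + (-1/12)·1 = 1 ✓
b·c: 1/6·2 + (-1/12)·(-2) = 1/2 ✓
b·c²: 1/6·4 + (-1/12)·4 = 1/3 ✓
b·Ac: (-1/12)·(-2) = 1/6 ✓; 3 stages ⇒ order 3.

3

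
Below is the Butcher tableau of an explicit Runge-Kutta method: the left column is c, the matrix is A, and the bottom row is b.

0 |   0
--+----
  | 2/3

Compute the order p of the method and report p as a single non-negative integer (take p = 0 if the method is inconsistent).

b = (2/3)
c = (0)
Σ b_i: 2/3·1 = 2/3 ≠ 1 ⇒ order 0.

0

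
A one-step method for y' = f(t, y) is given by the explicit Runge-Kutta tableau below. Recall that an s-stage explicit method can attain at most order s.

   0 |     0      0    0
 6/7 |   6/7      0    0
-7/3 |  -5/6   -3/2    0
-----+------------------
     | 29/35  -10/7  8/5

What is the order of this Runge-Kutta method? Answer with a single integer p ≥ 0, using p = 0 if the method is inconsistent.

b = (29/35, -10/7, 8/5)
c = (0, 6/7, -7/3)
Ac = (0, 0, -9/7)
Σ b_i: 29/35·1 + (-10/7)·1 + 8/5·1 = 1 ✓
b·c: (-10/7)·6/7 + 8/5·(-7/3) = -3644/735 ≠ 1/2 ⇒ order 1.

1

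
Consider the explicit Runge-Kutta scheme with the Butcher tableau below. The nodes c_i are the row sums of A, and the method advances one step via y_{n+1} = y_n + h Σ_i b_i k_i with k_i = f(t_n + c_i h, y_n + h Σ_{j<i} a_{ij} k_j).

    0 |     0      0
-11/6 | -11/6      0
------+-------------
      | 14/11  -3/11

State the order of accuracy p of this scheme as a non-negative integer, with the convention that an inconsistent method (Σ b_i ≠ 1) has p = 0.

2

b = (14/11, -3/11)
c = (0, -11/6)
Σ b_i: 14/11·1 + (-3/11)·1 = 1 ✓
b·c: (-3/11)·(-11/6) = 1/2 ✓; 2 stages ⇒ order 2.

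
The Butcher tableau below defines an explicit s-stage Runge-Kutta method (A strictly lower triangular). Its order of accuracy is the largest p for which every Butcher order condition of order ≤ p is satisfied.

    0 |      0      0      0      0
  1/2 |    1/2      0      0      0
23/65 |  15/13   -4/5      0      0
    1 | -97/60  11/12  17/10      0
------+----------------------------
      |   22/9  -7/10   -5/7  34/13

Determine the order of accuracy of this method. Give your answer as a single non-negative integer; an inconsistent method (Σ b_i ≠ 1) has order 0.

b = (22/9, -7/10, -5/7, 34/13)
c = (0, 1/2, 23/65, 1)
Ac = (0, 0, -2/5, 8267/7800)
Σ b_i: 22/9·1 + (-7/10)·1 + (-5/7)·1 + 34/13·1 = 29857/8190 ≠ 1 ⇒ order 0.

0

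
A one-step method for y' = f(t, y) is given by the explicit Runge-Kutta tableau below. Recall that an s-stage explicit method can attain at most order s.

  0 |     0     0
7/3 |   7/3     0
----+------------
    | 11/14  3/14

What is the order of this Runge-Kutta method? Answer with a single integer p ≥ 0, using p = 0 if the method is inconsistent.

2

b = (11/14, 3/14)
c = (0, 7/3)
Σ b_i: 11/14·1 + 3/14·1 = 1 ✓
b·c: 3/14·7/3 = 1/2 ✓; 2 stages ⇒ order 2.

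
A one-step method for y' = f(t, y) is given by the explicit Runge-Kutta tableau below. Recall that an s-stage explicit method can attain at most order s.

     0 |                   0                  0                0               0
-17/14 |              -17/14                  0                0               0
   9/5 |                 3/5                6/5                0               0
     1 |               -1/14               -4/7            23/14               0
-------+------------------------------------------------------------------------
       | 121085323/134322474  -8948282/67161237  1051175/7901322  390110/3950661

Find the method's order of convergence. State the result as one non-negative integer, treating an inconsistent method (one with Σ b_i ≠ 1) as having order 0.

3

b = (121085323/134322474, -8948282/67161237, 1051175/7901322, 390110/3950661)
c = (0, -17/14, 9/5, 1)
Ac = (0, 0, -51/35, 1789/490)
Σ b_i: 121085323/134322474·1 + (-8948282/67161237)·1 + 1051175/7901322·1 + 390110/3950661·1 = 1 ✓
b·c: (-8948282/67161237)·(-17/14) + 1051175/7901322·9/5 + 390110/3950661·1 = 1/2 ✓
b·c²: (-8948282/67161237)·289/196 + 1051175/7901322·81/25 + 390110/3950661·1 = 1/3 ✓
b·Ac: 1051175/7901322·(-51/35) + 390110/3950661·1789/490 = 1/6 ✓
b·c³: (-8948282/67161237)·(-4913/2744) + 1051175/7901322·729/125 + 390110/3950661·1 = 205229529/184364180 ≠ 1/4 ⇒ order 3.
b·(c∘Ac): 1051175/7901322·(-459/175) + 390110/3950661·1789/490 = 640621/55309254 ≠ 1/8
b·Ac²: 1051175/7901322·867/490 + 390110/3950661·76837/17150 = 374888447/553092540 ≠ 1/12
b·A²c: 390110/3950661·(-1173/490) = -2179043/9218209 ≠ 1/24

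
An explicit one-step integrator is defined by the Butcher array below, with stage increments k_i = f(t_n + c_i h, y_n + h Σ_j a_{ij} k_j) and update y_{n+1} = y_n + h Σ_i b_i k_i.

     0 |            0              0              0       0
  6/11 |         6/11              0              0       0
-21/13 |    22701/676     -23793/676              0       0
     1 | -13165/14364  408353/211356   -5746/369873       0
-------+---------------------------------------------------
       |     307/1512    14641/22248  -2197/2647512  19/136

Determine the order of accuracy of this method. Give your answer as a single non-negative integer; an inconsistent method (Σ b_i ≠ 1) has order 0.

4

b = (307/1512, 14641/22248, -2197/2647512, 19/136)
c = (0, 6/11, -21/13, 1)
Ac = (0, 0, -6489/338, 41/38)
Σ b_i: 307/1512·1 + 14641/22248·1 + (-2197/2647512)·1 + 19/136·1 = 1 ✓
b·c: 14641/22248·6/11 + (-2197/2647512)·(-21/13) + 19/136·1 = 1/2 ✓
b·c²: 14641/22248·36/121 + (-2197/2647512)·441/169 + 19/136·1 = 1/3 ✓
b·Ac: (-2197/2647512)·(-6489/338) + 19/136·41/38 = 1/6 ✓
b·c³: 14641/22248·216/1331 + (-2197/2647512)·(-9261/2197) + 19/136·1 = 1/4 ✓
b·(c∘Ac): (-2197/2647512)·136269/4394 + 19/136·41/38 = 1/8 ✓
b·Ac²: (-2197/2647512)·(-19467/1859) + 19/136·335/627 = 1/12 ✓
b·A²c: 19/136·17/57 = 1/24 ✓; 4 stages ⇒ order 4.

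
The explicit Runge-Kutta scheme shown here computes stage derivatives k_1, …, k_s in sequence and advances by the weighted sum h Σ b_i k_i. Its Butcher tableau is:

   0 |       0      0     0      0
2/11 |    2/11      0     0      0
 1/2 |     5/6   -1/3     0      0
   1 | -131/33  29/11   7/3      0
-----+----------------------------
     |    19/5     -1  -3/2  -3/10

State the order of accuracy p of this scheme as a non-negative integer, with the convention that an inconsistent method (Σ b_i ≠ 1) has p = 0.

b = (19/5, -1, -3/2, -3/10)
c = (0, 2/11, 1/2, 1)
Ac = (0, 0, -2/33, 1195/726)
Σ b_i: 19/5·1 + (-1)·1 + (-3/2)·1 + (-3/10)·1 = 1 ✓
b·c: (-1)·2/11 + (-3/2)·1/2 + (-3/10)·1 = -271/220 ≠ 1/2 ⇒ order 1.

1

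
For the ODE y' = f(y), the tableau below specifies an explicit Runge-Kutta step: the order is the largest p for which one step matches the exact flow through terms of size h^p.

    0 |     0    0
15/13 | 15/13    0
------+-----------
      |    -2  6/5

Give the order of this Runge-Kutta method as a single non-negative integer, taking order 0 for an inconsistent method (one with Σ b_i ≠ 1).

b = (-2, 6/5)
c = (0, 15/13)
Σ b_i: (-2)·1 + 6/5·1 = -4/5 ≠ 1 ⇒ order 0.

0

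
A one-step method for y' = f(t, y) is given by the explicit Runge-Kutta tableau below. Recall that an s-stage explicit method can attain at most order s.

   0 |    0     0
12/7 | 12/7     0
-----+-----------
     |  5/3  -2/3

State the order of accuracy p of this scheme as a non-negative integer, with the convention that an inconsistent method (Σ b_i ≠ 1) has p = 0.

b = (5/3, -2/3)
c = (0, 12/7)
Σ b_i: 5/3·1 + (-2/3)·1 = 1 ✓
b·c: (-2/3)·12/7 = -8/7 ≠ 1/2 ⇒ order 1.

1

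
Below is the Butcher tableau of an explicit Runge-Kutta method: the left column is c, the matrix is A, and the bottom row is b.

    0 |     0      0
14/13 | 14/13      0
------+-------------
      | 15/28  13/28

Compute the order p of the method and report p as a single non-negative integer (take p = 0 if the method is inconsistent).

2

b = (15/28, 13/28)
c = (0, 14/13)
Σ b_i: 15/28·1 + 13/28·1 = 1 ✓
b·c: 13/28·14/13 = 1/2 ✓; 2 stages ⇒ order 2.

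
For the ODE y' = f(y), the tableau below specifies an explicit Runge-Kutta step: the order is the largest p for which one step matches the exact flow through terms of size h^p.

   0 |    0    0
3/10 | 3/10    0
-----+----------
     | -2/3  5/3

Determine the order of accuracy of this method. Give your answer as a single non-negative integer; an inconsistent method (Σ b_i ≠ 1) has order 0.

b = (-2/3, 5/3)
c = (0, 3/10)
Σ b_i: (-2/3)·1 + 5/3·1 = 1 ✓
b·c: 5/3·3/10 = 1/2 ✓; 2 stages ⇒ order 2.

2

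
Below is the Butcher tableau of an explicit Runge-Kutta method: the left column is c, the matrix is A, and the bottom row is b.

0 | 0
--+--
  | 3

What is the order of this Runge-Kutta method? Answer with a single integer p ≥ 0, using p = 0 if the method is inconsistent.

b = (3)
c = (0)
Σ b_i: 3·1 = 3 ≠ 1 ⇒ order 0.

0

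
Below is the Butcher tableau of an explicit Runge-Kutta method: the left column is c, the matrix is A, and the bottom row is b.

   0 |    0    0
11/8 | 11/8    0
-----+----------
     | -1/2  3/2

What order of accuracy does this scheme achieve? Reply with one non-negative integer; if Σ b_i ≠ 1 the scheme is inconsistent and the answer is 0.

b = (-1/2, 3/2)
c = (0, 11/8)
Σ b_i: (-1/2)·1 + 3/2·1 = 1 ✓
b·c: 3/2·11/8 = 33/16 ≠ 1/2 ⇒ order 1.

1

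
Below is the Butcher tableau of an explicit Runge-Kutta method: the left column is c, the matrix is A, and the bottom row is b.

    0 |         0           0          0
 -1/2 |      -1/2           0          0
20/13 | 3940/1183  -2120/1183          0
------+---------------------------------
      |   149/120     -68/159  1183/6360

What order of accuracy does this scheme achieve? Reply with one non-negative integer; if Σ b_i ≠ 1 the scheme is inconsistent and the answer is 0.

b = (149/120, -68/159, 1183/6360)
c = (0, -1/2, 20/13)
Ac = (0, 0, 1060/1183)
Σ b_i: 149/120·1 + (-68/159)·1 + 1183/6360·1 = 1 ✓
b·c: (-68/159)·(-1/2) + 1183/6360·20/13 = 1/2 ✓
b·c²: (-68/159)·1/4 + 1183/6360·400/169 = 1/3 ✓
b·Ac: 1183/6360·1060/1183 = 1/6 ✓; 3 stages ⇒ order 3.

3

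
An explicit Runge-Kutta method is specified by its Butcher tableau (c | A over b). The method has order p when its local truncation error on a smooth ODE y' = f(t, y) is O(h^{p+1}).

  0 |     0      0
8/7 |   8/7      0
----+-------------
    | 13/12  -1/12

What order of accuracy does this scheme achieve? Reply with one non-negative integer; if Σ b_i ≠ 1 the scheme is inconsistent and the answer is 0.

b = (13/12, -1/12)
c = (0, 8/7)
Σ b_i: 13/12·1 + (-1/12)·1 = 1 ✓
b·c: (-1/12)·8/7 = -2/21 ≠ 1/2 ⇒ order 1.

1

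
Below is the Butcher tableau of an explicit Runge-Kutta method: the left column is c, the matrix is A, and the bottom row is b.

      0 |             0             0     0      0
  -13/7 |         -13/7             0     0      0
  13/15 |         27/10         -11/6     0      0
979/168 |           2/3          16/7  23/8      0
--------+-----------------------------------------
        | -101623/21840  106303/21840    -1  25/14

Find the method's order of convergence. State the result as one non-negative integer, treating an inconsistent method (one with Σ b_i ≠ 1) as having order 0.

2

b = (-101623/21840, 106303/21840, -1, 25/14)
c = (0, -13/7, 13/15, 979/168)
Ac = (0, 0, 143/42, -10309/5880)
Σ b_i: (-101623/21840)·1 + 106303/21840·1 + (-1)·1 + 25/14·1 = 1 ✓
b·c: 106303/21840·(-13/7) + (-1)·13/15 + 25/14·979/168 = 1/2 ✓
b·c²: 106303/21840·169/49 + (-1)·169/225 + 25/14·958441/28224 = 757438529/9878400 ≠ 1/3 ⇒ order 2.
b·Ac: (-1)·143/42 + 25/14·(-10309/5880) = -35867/5488 ≠ 1/6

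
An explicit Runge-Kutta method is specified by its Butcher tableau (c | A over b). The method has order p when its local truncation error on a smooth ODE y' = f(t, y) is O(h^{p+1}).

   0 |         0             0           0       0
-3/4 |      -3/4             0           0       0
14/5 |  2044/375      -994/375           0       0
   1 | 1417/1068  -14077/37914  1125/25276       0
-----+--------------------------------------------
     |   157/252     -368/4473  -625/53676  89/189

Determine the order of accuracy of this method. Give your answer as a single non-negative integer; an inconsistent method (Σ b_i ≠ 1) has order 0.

b = (157/252, -368/4473, -625/53676, 89/189)
c = (0, -3/4, 14/5, 1)
Ac = (0, 0, 497/250, 287/712)
Σ b_i: 157/252·1 + (-368/4473)·1 + (-625/53676)·1 + 89/189·1 = 1 ✓
b·c: (-368/4473)·(-3/4) + (-625/53676)·14/5 + 89/189·1 = 1/2 ✓
b·c²: (-368/4473)·9/16 + (-625/53676)·196/25 + 89/189·1 = 1/3 ✓
b·Ac: (-625/53676)·497/250 + 89/189·287/712 = 1/6 ✓
b·c³: (-368/4473)·(-27/64) + (-625/53676)·2744/125 + 89/189·1 = 1/4 ✓
b·(c∘Ac): (-625/53676)·3479/625 + 89/189·287/712 = 1/8 ✓
b·Ac²: (-625/53676)·(-1491/1000) + 89/189·399/2848 = 1/12 ✓
b·A²c: 89/189·63/712 = 1/24 ✓; 4 stages ⇒ order 4.

4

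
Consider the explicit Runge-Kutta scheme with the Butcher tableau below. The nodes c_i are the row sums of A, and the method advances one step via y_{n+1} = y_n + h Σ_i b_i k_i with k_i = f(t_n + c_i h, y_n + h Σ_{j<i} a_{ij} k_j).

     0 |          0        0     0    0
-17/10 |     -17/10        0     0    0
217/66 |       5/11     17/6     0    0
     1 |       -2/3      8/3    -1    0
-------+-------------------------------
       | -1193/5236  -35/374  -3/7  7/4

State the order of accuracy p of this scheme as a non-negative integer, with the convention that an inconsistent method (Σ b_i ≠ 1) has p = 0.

b = (-1193/5236, -35/374, -3/7, 7/4)
c = (0, -17/10, 217/66, 1)
Ac = (0, 0, -289/60, -2581/330)
Σ b_i: (-1193/5236)·1 + (-35/374)·1 + (-3/7)·1 + 7/4·1 = 1 ✓
b·c: (-35/374)·(-17/10) + (-3/7)·217/66 + 7/4·1 = 1/2 ✓
b·c²: (-35/374)·289/100 + (-3/7)·47089/4356 + 7/4·1 = -45787/14520 ≠ 1/3 ⇒ order 2.
b·Ac: (-3/7)·(-289/60) + 7/4·(-2581/330) = -21479/1848 ≠ 1/6

2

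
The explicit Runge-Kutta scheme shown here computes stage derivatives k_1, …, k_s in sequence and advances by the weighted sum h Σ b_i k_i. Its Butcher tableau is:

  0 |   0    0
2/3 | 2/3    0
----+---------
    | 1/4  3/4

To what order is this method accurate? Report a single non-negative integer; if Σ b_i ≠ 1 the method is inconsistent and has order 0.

2

b = (1/4, 3/4)
c = (0, 2/3)
Σ b_i: 1/4·1 + 3/4·1 = 1 ✓
b·c: 3/4·2/3 = 1/2 ✓; 2 stages ⇒ order 2.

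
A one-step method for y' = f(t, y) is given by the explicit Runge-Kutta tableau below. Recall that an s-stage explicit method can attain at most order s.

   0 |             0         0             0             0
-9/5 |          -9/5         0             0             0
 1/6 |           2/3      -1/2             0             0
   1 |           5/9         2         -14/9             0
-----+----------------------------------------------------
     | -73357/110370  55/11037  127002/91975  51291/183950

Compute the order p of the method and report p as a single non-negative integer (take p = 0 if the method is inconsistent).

b = (-73357/110370, 55/11037, 127002/91975, 51291/183950)
c = (0, -9/5, 1/6, 1)
Ac = (0, 0, 9/10, -521/135)
Σ b_i: (-73357/110370)·1 + 55/11037·1 + 127002/91975·1 + 51291/183950·1 = 1 ✓
b·c: 55/11037·(-9/5) + 127002/91975·1/6 + 51291/183950·1 = 1/2 ✓
b·c²: 55/11037·81/25 + 127002/91975·1/36 + 51291/183950·1 = 1/3 ✓
b·Ac: 127002/91975·9/10 + 51291/183950·(-521/135) = 1/6 ✓
b·c³: 55/11037·(-729/125) + 127002/91975·1/216 + 51291/183950·1 = 848177/3311100 ≠ 1/4 ⇒ order 3.
b·(c∘Ac): 127002/91975·3/20 + 51291/183950·(-521/135) = -239767/275925 ≠ 1/8
b·Ac²: 127002/91975·(-81/50) + 51291/183950·26069/4050 = -7320337/16555500 ≠ 1/12
b·A²c: 51291/183950·(-7/5) = -359037/919750 ≠ 1/24

3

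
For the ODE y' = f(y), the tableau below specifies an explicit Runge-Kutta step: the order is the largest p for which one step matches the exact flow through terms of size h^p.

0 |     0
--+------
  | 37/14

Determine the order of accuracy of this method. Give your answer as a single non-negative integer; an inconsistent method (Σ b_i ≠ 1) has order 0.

b = (37/14)
c = (0)
Σ b_i: 37/14·1 = 37/14 ≠ 1 ⇒ order 0.

0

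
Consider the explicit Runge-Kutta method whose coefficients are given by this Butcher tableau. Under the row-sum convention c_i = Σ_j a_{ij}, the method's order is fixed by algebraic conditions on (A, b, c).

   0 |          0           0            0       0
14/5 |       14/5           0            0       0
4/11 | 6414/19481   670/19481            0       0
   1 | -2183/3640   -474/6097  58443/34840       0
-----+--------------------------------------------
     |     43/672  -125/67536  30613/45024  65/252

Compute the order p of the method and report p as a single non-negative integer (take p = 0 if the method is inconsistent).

b = (43/672, -125/67536, 30613/45024, 65/252)
c = (0, 14/5, 4/11, 1)
Ac = (0, 0, 268/2783, 51/130)
Σ b_i: 43/672·1 + (-125/67536)·1 + 30613/45024·1 + 65/252·1 = 1 ✓
b·c: (-125/67536)·14/5 + 30613/45024·4/11 + 65/252·1 = 1/2 ✓
b·c²: (-125/67536)·196/25 + 30613/45024·16/121 + 65/252·1 = 1/3 ✓
b·Ac: 30613/45024·268/2783 + 65/252·51/130 = 1/6 ✓
b·c³: (-125/67536)·2744/125 + 30613/45024·64/1331 + 65/252·1 = 1/4 ✓
b·(c∘Ac): 30613/45024·1072/30613 + 65/252·51/130 = 1/8 ✓
b·Ac²: 30613/45024·3752/13915 + 65/252·(-126/325) = 1/12 ✓
b·A²c: 65/252·21/130 = 1/24 ✓; 4 stages ⇒ order 4.

4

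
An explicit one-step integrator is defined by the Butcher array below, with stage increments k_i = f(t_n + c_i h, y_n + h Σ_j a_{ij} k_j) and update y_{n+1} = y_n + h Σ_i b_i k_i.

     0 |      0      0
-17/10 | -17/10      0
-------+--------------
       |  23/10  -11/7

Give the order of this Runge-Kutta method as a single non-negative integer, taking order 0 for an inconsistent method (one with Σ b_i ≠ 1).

0

b = (23/10, -11/7)
c = (0, -17/10)
Σ b_i: 23/10·1 + (-11/7)·1 = 51/70 ≠ 1 ⇒ order 0.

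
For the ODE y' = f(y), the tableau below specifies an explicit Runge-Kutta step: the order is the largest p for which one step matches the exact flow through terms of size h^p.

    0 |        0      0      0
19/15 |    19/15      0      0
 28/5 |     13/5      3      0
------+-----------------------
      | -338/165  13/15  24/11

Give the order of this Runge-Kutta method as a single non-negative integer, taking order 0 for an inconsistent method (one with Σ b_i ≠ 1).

1

b = (-338/165, 13/15, 24/11)
c = (0, 19/15, 28/5)
Ac = (0, 0, 19/5)
Σ b_i: (-338/165)·1 + 13/15·1 + 24/11·1 = 1 ✓
b·c: 13/15·19/15 + 24/11·28/5 = 32957/2475 ≠ 1/2 ⇒ order 1.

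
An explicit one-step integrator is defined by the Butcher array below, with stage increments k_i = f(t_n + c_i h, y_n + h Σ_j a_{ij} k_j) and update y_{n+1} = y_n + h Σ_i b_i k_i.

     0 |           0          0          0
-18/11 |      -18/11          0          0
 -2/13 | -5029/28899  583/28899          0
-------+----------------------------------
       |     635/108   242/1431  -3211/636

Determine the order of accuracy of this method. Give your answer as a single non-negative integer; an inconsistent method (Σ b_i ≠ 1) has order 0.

b = (635/108, 242/1431, -3211/636)
c = (0, -18/11, -2/13)
Ac = (0, 0, -106/3211)
Σ b_i: 635/108·1 + 242/1431·1 + (-3211/636)·1 = 1 ✓
b·c: 242/1431·(-18/11) + (-3211/636)·(-2/13) = 1/2 ✓
b·c²: 242/1431·324/121 + (-3211/636)·4/169 = 1/3 ✓
b·Ac: (-3211/636)·(-106/3211) = 1/6 ✓; 3 stages ⇒ order 3.

3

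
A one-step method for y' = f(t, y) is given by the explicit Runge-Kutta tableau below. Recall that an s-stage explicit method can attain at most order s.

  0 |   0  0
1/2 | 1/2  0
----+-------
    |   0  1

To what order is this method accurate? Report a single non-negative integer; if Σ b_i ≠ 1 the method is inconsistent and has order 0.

2

b = (0, 1)
c = (0, 1/2)
Σ b_i: 1·1 = 1 ✓
b·c: 1·1/2 = 1/2 ✓; 2 stages ⇒ order 2.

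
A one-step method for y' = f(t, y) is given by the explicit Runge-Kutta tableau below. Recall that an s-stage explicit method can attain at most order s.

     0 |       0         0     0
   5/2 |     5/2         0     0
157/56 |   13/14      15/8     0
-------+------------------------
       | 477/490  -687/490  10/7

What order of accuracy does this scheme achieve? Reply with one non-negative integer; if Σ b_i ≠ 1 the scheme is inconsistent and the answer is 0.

2

b = (477/490, -687/490, 10/7)
c = (0, 5/2, 157/56)
Ac = (0, 0, 75/16)
Σ b_i: 477/490·1 + (-687/490)·1 + 10/7·1 = 1 ✓
b·c: (-687/490)·5/2 + 10/7·157/56 = 1/2 ✓
b·c²: (-687/490)·25/4 + 10/7·24649/3136 = 27065/10976 ≠ 1/3 ⇒ order 2.
b·Ac: 10/7·75/16 = 375/56 ≠ 1/6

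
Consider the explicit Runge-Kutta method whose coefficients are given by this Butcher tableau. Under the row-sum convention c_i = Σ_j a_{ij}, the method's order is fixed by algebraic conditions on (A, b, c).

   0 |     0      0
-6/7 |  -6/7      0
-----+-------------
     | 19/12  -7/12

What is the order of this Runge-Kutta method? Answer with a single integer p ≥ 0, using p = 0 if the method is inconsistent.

2

b = (19/12, -7/12)
c = (0, -6/7)
Σ b_i: 19/12·1 + (-7/12)·1 = 1 ✓
b·c: (-7/12)·(-6/7) = 1/2 ✓; 2 stages ⇒ order 2.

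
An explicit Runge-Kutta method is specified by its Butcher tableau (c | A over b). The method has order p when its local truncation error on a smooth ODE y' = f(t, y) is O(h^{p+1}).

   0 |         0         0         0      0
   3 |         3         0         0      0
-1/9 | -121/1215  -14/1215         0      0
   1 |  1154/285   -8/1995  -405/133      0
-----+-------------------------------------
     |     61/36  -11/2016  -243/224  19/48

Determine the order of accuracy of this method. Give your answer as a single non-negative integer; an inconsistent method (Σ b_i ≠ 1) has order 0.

4

b = (61/36, -11/2016, -243/224, 19/48)
c = (0, 3, -1/9, 1)
Ac = (0, 0, -14/405, 31/95)
Σ b_i: 61/36·1 + (-11/2016)·1 + (-243/224)·1 + 19/48·1 = 1 ✓
b·c: (-11/2016)·3 + (-243/224)·(-1/9) + 19/48·1 = 1/2 ✓
b·c²: (-11/2016)·9 + (-243/224)·1/81 + 19/48·1 = 1/3 ✓
b·Ac: (-243/224)·(-14/405) + 19/48·31/95 = 1/6 ✓
b·c³: (-11/2016)·27 + (-243/224)·(-1/729) + 19/48·1 = 1/4 ✓
b·(c∘Ac): (-243/224)·14/3645 + 19/48·31/95 = 1/8 ✓
b·Ac²: (-243/224)·(-14/135) + 19/48·(-7/95) = 1/12 ✓
b·A²c: 19/48·2/19 = 1/24 ✓; 4 stages ⇒ order 4.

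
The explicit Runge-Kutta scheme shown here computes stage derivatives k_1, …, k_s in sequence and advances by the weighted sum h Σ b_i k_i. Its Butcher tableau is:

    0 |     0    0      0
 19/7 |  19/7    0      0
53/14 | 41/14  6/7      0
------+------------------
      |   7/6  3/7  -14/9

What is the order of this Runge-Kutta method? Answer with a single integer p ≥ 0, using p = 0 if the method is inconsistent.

b = (7/6, 3/7, -14/9)
c = (0, 19/7, 53/14)
Ac = (0, 0, 114/49)
Σ b_i: 7/6·1 + 3/7·1 + (-14/9)·1 = 5/126 ≠ 1 ⇒ order 0.

0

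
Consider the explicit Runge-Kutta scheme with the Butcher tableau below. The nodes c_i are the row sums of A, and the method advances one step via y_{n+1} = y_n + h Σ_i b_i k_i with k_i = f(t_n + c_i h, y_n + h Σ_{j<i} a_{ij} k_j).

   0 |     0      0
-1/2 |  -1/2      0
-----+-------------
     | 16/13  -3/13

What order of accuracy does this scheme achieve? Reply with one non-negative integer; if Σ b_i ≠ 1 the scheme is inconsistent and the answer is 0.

1

b = (16/13, -3/13)
c = (0, -1/2)
Σ b_i: 16/13·1 + (-3/13)·1 = 1 ✓
b·c: (-3/13)·(-1/2) = 3/26 ≠ 1/2 ⇒ order 1.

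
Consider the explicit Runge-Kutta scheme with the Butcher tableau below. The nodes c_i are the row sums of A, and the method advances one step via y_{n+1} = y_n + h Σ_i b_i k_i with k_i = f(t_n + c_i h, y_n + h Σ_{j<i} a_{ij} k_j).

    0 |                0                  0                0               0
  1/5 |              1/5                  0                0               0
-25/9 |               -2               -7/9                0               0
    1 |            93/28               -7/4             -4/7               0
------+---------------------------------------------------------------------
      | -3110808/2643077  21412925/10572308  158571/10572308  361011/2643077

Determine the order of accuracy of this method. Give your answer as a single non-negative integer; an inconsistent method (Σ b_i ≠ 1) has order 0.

b = (-3110808/2643077, 21412925/10572308, 158571/10572308, 361011/2643077)
c = (0, 1/5, -25/9, 1)
Ac = (0, 0, -7/45, 1559/1260)
Σ b_i: (-3110808/2643077)·1 + 21412925/10572308·1 + 158571/10572308·1 + 361011/2643077·1 = 1 ✓
b·c: 21412925/10572308·1/5 + 158571/10572308·(-25/9) + 361011/2643077·1 = 1/2 ✓
b·c²: 21412925/10572308·1/25 + 158571/10572308·625/81 + 361011/2643077·1 = 1/3 ✓
b·Ac: 158571/10572308·(-7/45) + 361011/2643077·1559/1260 = 1/6 ✓
b·c³: 21412925/10572308·1/125 + 158571/10572308·(-15625/729) + 361011/2643077·1 = -120378113/713630790 ≠ 1/4 ⇒ order 3.
b·(c∘Ac): 158571/10572308·35/81 + 361011/2643077·1559/1260 = 6957136/39646155 ≠ 1/8
b·Ac²: 158571/10572308·(-7/225) + 361011/2643077·(-253969/56700) = -436931107/713630790 ≠ 1/12
b·A²c: 361011/2643077·4/45 = 481348/39646155 ≠ 1/24

3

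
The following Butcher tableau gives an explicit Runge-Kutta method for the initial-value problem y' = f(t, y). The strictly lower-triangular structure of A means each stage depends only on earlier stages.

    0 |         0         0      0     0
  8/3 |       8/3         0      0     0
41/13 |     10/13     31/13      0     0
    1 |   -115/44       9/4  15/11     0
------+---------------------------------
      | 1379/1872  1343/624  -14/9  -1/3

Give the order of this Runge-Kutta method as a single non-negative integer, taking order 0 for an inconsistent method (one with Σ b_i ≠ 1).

b = (1379/1872, 1343/624, -14/9, -1/3)
c = (0, 8/3, 41/13, 1)
Ac = (0, 0, 248/39, 1473/143)
Σ b_i: 1379/1872·1 + 1343/624·1 + (-14/9)·1 + (-1/3)·1 = 1 ✓
b·c: 1343/624·8/3 + (-14/9)·41/13 + (-1/3)·1 = 1/2 ✓
b·c²: 1343/624·64/9 + (-14/9)·1681/169 + (-1/3)·1 = -2287/4563 ≠ 1/3 ⇒ order 2.
b·Ac: (-14/9)·248/39 + (-1/3)·1473/143 = -51449/3861 ≠ 1/6

2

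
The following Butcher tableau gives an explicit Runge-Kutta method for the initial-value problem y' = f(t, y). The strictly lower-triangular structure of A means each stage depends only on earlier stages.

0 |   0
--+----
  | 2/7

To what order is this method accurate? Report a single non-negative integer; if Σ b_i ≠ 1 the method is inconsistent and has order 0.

0

b = (2/7)
c = (0)
Σ b_i: 2/7·1 = 2/7 ≠ 1 ⇒ order 0.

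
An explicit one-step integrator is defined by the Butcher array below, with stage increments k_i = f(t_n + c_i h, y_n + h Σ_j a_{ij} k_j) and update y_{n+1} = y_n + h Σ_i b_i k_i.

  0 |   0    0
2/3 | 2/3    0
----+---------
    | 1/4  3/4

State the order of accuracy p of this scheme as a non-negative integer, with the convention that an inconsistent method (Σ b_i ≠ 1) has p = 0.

b = (1/4, 3/4)
c = (0, 2/3)
Σ b_i: 1/4·1 + 3/4·1 = 1 ✓
b·c: 3/4·2/3 = 1/2 ✓; 2 stages ⇒ order 2.

2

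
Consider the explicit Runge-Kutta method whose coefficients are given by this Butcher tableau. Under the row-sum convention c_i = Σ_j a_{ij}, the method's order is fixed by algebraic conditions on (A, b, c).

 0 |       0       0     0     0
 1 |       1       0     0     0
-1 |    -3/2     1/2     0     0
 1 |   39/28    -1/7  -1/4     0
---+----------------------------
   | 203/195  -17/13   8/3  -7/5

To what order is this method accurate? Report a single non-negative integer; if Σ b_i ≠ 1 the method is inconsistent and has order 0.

b = (203/195, -17/13, 8/3, -7/5)
c = (0, 1, -1, 1)
Ac = (0, 0, 1/2, 3/28)
Σ b_i: 203/195·1 + (-17/13)·1 + 8/3·1 + (-7/5)·1 = 1 ✓
b·c: (-17/13)·1 + 8/3·(-1) + (-7/5)·1 = -1048/195 ≠ 1/2 ⇒ order 1.

1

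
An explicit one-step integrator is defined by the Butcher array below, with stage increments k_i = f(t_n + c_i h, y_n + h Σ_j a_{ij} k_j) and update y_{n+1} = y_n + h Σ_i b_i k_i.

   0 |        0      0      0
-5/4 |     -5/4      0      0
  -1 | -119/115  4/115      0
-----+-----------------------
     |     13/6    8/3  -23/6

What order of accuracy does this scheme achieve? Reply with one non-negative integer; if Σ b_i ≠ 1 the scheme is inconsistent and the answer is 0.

3

b = (13/6, 8/3, -23/6)
c = (0, -5/4, -1)
Ac = (0, 0, -1/23)
Σ b_i: 13/6·1 + 8/3·1 + (-23/6)·1 = 1 ✓
b·c: 8/3·(-5/4) + (-23/6)·(-1) = 1/2 ✓
b·c²: 8/3·25/16 + (-23/6)·1 = 1/3 ✓
b·Ac: (-23/6)·(-1/23) = 1/6 ✓; 3 stages ⇒ order 3.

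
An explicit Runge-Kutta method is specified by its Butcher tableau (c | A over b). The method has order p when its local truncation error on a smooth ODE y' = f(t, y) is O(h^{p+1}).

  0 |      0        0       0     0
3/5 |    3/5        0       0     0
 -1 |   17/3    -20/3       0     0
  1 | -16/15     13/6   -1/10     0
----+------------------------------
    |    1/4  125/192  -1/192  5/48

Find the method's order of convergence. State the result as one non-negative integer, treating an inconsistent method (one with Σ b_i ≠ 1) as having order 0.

b = (1/4, 125/192, -1/192, 5/48)
c = (0, 3/5, -1, 1)
Ac = (0, 0, -4, 7/5)
Σ b_i: 1/4·1 + 125/192·1 + (-1/192)·1 + 5/48·1 = 1 ✓
b·c: 125/192·3/5 + (-1/192)·(-1) + 5/48·1 = 1/2 ✓
b·c²: 125/192·9/25 + (-1/192)·1 + 5/48·1 = 1/3 ✓
b·Ac: (-1/192)·(-4) + 5/48·7/5 = 1/6 ✓
b·c³: 125/192·27/125 + (-1/192)·(-1) + 5/48·1 = 1/4 ✓
b·(c∘Ac): (-1/192)·4 + 5/48·7/5 = 1/8 ✓
b·Ac²: (-1/192)·(-12/5) + 5/48·17/25 = 1/12 ✓
b·A²c: 5/48·2/5 = 1/24 ✓; 4 stages ⇒ order 4.

4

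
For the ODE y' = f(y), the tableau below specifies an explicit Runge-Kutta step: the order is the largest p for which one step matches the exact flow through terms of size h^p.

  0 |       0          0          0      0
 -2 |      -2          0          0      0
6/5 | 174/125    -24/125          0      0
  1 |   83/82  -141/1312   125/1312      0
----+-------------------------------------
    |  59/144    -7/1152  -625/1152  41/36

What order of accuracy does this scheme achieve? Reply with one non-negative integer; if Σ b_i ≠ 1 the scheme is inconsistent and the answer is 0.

b = (59/144, -7/1152, -625/1152, 41/36)
c = (0, -2, 6/5, 1)
Ac = (0, 0, 48/125, 27/82)
Σ b_i: 59/144·1 + (-7/1152)·1 + (-625/1152)·1 + 41/36·1 = 1 ✓
b·c: (-7/1152)·(-2) + (-625/1152)·6/5 + 41/36·1 = 1/2 ✓
b·c²: (-7/1152)·4 + (-625/1152)·36/25 + 41/36·1 = 1/3 ✓
b·Ac: (-625/1152)·48/125 + 41/36·27/82 = 1/6 ✓
b·c³: (-7/1152)·(-8) + (-625/1152)·216/125 + 41/36·1 = 1/4 ✓
b·(c∘Ac): (-625/1152)·288/625 + 41/36·27/82 = 1/8 ✓
b·Ac²: (-625/1152)·(-96/125) + 41/36·(-12/41) = 1/12 ✓
b·A²c: 41/36·3/82 = 1/24 ✓; 4 stages ⇒ order 4.

4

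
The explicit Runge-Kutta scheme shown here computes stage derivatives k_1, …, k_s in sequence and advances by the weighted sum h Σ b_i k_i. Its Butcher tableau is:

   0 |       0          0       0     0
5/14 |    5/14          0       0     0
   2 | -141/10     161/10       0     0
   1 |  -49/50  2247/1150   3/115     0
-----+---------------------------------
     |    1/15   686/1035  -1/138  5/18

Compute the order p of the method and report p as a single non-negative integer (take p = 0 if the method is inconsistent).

4

b = (1/15, 686/1035, -1/138, 5/18)
c = (0, 5/14, 2, 1)
Ac = (0, 0, 23/4, 3/4)
Σ b_i: 1/15·1 + 686/1035·1 + (-1/138)·1 + 5/18·1 = 1 ✓
b·c: 686/1035·5/14 + (-1/138)·2 + 5/18·1 = 1/2 ✓
b·c²: 686/1035·25/196 + (-1/138)·4 + 5/18·1 = 1/3 ✓
b·Ac: (-1/138)·23/4 + 5/18·3/4 = 1/6 ✓
b·c³: 686/1035·125/2744 + (-1/138)·8 + 5/18·1 = 1/4 ✓
b·(c∘Ac): (-1/138)·23/2 + 5/18·3/4 = 1/8 ✓
b·Ac²: (-1/138)·115/56 + 5/18·99/280 = 1/12 ✓
b·A²c: 5/18·3/20 = 1/24 ✓; 4 stages ⇒ order 4.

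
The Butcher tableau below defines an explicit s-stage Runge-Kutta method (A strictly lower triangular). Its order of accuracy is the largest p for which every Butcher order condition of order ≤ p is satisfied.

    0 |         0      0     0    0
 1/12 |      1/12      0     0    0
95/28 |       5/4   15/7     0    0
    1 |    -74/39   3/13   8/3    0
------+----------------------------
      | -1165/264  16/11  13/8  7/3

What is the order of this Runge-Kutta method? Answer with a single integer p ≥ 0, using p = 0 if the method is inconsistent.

1

b = (-1165/264, 16/11, 13/8, 7/3)
c = (0, 1/12, 95/28, 1)
Ac = (0, 0, 5/28, 9901/1092)
Σ b_i: (-1165/264)·1 + 16/11·1 + 13/8·1 + 7/3·1 = 1 ✓
b·c: 16/11·1/12 + 13/8·95/28 + 7/3·1 = 19633/2464 ≠ 1/2 ⇒ order 1.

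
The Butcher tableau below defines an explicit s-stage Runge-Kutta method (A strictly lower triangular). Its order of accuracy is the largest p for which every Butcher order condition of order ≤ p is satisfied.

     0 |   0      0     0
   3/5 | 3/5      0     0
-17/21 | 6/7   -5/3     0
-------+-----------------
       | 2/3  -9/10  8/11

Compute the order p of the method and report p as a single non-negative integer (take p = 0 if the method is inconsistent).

0

b = (2/3, -9/10, 8/11)
c = (0, 3/5, -17/21)
Ac = (0, 0, -1)
Σ b_i: 2/3·1 + (-9/10)·1 + 8/11·1 = 163/330 ≠ 1 ⇒ order 0.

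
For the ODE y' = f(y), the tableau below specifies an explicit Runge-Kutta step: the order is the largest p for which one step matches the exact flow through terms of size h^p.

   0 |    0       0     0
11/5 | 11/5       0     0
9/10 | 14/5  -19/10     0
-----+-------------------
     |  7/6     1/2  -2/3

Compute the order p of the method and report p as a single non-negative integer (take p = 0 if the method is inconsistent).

2

b = (7/6, 1/2, -2/3)
c = (0, 11/5, 9/10)
Ac = (0, 0, -209/50)
Σ b_i: 7/6·1 + 1/2·1 + (-2/3)·1 = 1 ✓
b·c: 1/2·11/5 + (-2/3)·9/10 = 1/2 ✓
b·c²: 1/2·121/25 + (-2/3)·81/100 = 47/25 ≠ 1/3 ⇒ order 2.
b·Ac: (-2/3)·(-209/50) = 209/75 ≠ 1/6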